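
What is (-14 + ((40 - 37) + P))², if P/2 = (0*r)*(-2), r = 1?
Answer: 121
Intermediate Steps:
P = 0 (P = 2*((0*1)*(-2)) = 2*(0*(-2)) = 2*0 = 0)
(-14 + ((40 - 37) + P))² = (-14 + ((40 - 37) + 0))² = (-14 + (3 + 0))² = (-14 + 3)² = (-11)² = 121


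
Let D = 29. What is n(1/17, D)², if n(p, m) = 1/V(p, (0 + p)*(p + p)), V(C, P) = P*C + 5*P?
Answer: 24137569/29584 ≈ 815.90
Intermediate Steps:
V(C, P) = 5*P + C*P (V(C, P) = C*P + 5*P = 5*P + C*P)
n(p, m) = 1/(2*p²*(5 + p)) (n(p, m) = 1/(((0 + p)*(p + p))*(5 + p)) = 1/((p*(2*p))*(5 + p)) = 1/((2*p²)*(5 + p)) = 1/(2*p²*(5 + p)))
n(1/17, D)² = (1/(2*(1/17)²*(5 + 1/17)))² = (1/(2*17⁻²*(5 + 1/17)))² = ((½)*289/(86/17))² = ((½)*289*(17/86))² = (4913/172)² = 24137569/29584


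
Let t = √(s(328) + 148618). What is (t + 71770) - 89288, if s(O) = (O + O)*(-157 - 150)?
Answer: -17518 + I*√52774 ≈ -17518.0 + 229.73*I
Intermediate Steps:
s(O) = -614*O (s(O) = (2*O)*(-307) = -614*O)
t = I*√52774 (t = √(-614*328 + 148618) = √(-201392 + 148618) = √(-52774) = I*√52774 ≈ 229.73*I)
(t + 71770) - 89288 = (I*√52774 + 71770) - 89288 = (71770 + I*√52774) - 89288 = -17518 + I*√52774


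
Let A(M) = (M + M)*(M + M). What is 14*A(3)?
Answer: 504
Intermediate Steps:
A(M) = 4*M**2 (A(M) = (2*M)*(2*M) = 4*M**2)
14*A(3) = 14*(4*3**2) = 14*(4*9) = 14*36 = 504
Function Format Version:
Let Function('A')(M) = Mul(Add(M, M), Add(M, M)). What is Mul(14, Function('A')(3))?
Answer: 504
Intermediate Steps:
Function('A')(M) = Mul(4, Pow(M, 2)) (Function('A')(M) = Mul(Mul(2, M), Mul(2, M)) = Mul(4, Pow(M, 2)))
Mul(14, Function('A')(3)) = Mul(14, Mul(4, Pow(3, 2))) = Mul(14, Mul(4, 9)) = Mul(14, 36) = 504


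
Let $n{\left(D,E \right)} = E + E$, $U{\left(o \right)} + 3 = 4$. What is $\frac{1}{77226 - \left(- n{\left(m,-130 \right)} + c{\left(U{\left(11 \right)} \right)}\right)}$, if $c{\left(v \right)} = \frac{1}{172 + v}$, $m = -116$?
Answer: $\frac{173}{13315117} \approx 1.2993 \cdot 10^{-5}$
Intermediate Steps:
$U{\left(o \right)} = 1$ ($U{\left(o \right)} = -3 + 4 = 1$)
$n{\left(D,E \right)} = 2 E$
$\frac{1}{77226 - \left(- n{\left(m,-130 \right)} + c{\left(U{\left(11 \right)} \right)}\right)} = \frac{1}{77226 - \left(260 + \frac{1}{172 + 1}\right)} = \frac{1}{77226 - \frac{44981}{173}} = \frac{1}{\frac{13315117}{173}} = \frac{173}{13315117}$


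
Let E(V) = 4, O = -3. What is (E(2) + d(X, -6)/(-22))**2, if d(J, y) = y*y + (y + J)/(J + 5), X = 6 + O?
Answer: 175561/30976 ≈ 5.6676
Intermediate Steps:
X = 3 (X = 6 - 3 = 3)
d(J, y) = y**2 + (J + y)/(5 + J)
(E(2) + d(X, -6)/(-22))**2 = (4 + ((3 - 6 + 5*(-6)**2 + 3*(-6)**2)/(5 + 3))/(-22))**2 = (4 + ((3 - 6 + 5*36 + 3*36)/8)*(-1/22))**2 = (4 + ((3 - 6 + 180 + 108)/8)*(-1/22))**2 = (4 + ((1/8)*285)*(-1/22))**2 = (4 + (285/8)*(-1/22))**2 = (4 - 285/176)**2 = (419/176)**2 = 175561/30976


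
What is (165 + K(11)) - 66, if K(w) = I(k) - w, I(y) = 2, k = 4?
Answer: 90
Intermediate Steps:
K(w) = 2 - w
(165 + K(11)) - 66 = (165 + (2 - 1*11)) - 66 = (165 + (2 - 11)) - 66 = (165 - 9) - 66 = 156 - 66 = 90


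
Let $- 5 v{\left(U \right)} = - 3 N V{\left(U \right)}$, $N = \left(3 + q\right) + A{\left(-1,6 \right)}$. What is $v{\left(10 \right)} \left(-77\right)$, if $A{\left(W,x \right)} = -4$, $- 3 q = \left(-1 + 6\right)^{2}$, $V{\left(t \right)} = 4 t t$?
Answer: $172480$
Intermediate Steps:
$V{\left(t \right)} = 4 t^{2}$
$q = - \frac{25}{3}$ ($q = - \frac{\left(-1 + 6\right)^{2}}{3} = - \frac{5^{2}}{3} = \left(- \frac{1}{3}\right) 25 = - \frac{25}{3} \approx -8.3333$)
$N = - \frac{28}{3}$ ($N = \left(3 - \frac{25}{3}\right) - 4 = - \frac{16}{3} - 4 = - \frac{28}{3} \approx -9.3333$)
$v{\left(U \right)} = - \frac{112 U^{2}}{5}$ ($v{\left(U \right)} = - \frac{\left(-3\right) \left(- \frac{28}{3}\right) 4 U^{2}}{5} = - \frac{28 \cdot 4 U^{2}}{5} = - \frac{112 U^{2}}{5}$)
$v{\left(10 \right)} \left(-77\right) = - \frac{112 \cdot 10^{2}}{5} \left(-77\right) = \left(- \frac{112}{5}\right) 100 \left(-77\right) = \left(-2240\right) \left(-77\right) = 172480$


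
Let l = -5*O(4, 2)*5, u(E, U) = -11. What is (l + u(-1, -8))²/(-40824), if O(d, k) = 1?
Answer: -2/63 ≈ -0.031746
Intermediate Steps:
l = -25 (l = -5*1*5 = -5*5 = -25)
(l + u(-1, -8))²/(-40824) = (-25 - 11)²/(-40824) = (-36)²*(-1/40824) = 1296*(-1/40824) = -2/63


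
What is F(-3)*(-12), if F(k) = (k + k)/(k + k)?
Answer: -12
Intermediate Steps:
F(k) = 1 (F(k) = (2*k)/((2*k)) = (2*k)*(1/(2*k)) = 1)
F(-3)*(-12) = 1*(-12) = -12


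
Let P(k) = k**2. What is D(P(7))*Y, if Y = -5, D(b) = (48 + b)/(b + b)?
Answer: -485/98 ≈ -4.9490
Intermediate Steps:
D(b) = (48 + b)/(2*b) (D(b) = (48 + b)/((2*b)) = (48 + b)*(1/(2*b)) = (48 + b)/(2*b))
D(P(7))*Y = ((48 + 7**2)/(2*(7**2)))*(-5) = ((1/2)*(48 + 49)/49)*(-5) = ((1/2)*(1/49)*97)*(-5) = (97/98)*(-5) = -485/98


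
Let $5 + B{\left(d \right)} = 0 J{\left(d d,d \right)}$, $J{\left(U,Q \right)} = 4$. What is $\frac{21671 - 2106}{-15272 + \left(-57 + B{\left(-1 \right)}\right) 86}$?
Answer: $- \frac{19565}{20604} \approx -0.94957$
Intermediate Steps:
$B{\left(d \right)} = -5$ ($B{\left(d \right)} = -5 + 0 \cdot 4 = -5 + 0 = -5$)
$\frac{21671 - 2106}{-15272 + \left(-57 + B{\left(-1 \right)}\right) 86} = \frac{21671 - 2106}{-15272 + \left(-57 - 5\right) 86} = \frac{19565}{-15272 - 5332} = \frac{19565}{-20604} = 19565 \left(- \frac{1}{20604}\right) = - \frac{19565}{20604}$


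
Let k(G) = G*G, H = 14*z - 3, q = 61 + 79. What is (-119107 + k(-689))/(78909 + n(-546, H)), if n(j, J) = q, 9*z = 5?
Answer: 355614/79049 ≈ 4.4986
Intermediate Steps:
z = 5/9 (z = (⅑)*5 = 5/9 ≈ 0.55556)
q = 140
H = 43/9 (H = 14*(5/9) - 3 = 70/9 - 3 = 43/9 ≈ 4.7778)
n(j, J) = 140
k(G) = G²
(-119107 + k(-689))/(78909 + n(-546, H)) = (-119107 + (-689)²)/(78909 + 140) = (-119107 + 474721)/79049 = 355614*(1/79049) = 355614/79049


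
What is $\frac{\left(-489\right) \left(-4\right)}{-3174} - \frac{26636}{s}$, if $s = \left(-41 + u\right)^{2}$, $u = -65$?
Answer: $- \frac{4438345}{1485961} \approx -2.9869$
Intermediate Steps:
$s = 11236$ ($s = \left(-41 - 65\right)^{2} = \left(-106\right)^{2} = 11236$)
$\frac{\left(-489\right) \left(-4\right)}{-3174} - \frac{26636}{s} = \frac{\left(-489\right) \left(-4\right)}{-3174} - \frac{26636}{11236} = 1956 \left(- \frac{1}{3174}\right) - \frac{6659}{2809} = - \frac{326}{529} - \frac{6659}{2809} = - \frac{4438345}{1485961}$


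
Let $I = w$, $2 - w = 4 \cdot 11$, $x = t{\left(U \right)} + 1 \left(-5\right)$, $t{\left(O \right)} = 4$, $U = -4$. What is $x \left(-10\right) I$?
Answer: $-420$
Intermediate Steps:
$x = -1$ ($x = 4 + 1 \left(-5\right) = 4 - 5 = -1$)
$w = -42$ ($w = 2 - 4 \cdot 11 = 2 - 44 = -42$)
$I = -42$
$x \left(-10\right) I = \left(-1\right) \left(-10\right) \left(-42\right) = 10 \left(-42\right) = -420$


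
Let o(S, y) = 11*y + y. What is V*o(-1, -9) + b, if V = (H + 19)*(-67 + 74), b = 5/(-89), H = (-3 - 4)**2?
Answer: -4575317/89 ≈ -51408.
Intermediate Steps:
H = 49 (H = (-7)**2 = 49)
o(S, y) = 12*y
b = -5/89 (b = 5*(-1/89) = -5/89 ≈ -0.056180)
V = 476 (V = (49 + 19)*(-67 + 74) = 68*7 = 476)
V*o(-1, -9) + b = 476*(12*(-9)) - 5/89 = 476*(-108) - 5/89 = -51408 - 5/89 = -4575317/89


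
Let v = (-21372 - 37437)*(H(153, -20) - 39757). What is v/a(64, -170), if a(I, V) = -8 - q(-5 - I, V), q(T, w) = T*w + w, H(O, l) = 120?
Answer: -777004111/3856 ≈ -2.0151e+5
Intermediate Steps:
q(T, w) = w + T*w
a(I, V) = -8 - V*(-4 - I) (a(I, V) = -8 - V*(1 + (-5 - I)) = -8 - V*(-4 - I))
v = 2331012333 (v = (-21372 - 37437)*(120 - 39757) = -58809*(-39637) = 2331012333)
v/a(64, -170) = 2331012333/(-8 - 170*(4 + 64)) = 2331012333/(-8 - 170*68) = 2331012333/(-8 - 11560) = 2331012333/(-11568) = 2331012333*(-1/11568) = -777004111/3856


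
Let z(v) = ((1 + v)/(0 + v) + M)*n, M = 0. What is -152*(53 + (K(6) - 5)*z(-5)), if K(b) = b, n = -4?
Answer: -37848/5 ≈ -7569.6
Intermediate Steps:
z(v) = -4*(1 + v)/v (z(v) = ((1 + v)/(0 + v) + 0)*(-4) = ((1 + v)/v + 0)*(-4) = ((1 + v)/v)*(-4) = -4*(1 + v)/v)
-152*(53 + (K(6) - 5)*z(-5)) = -152*(53 + (6 - 5)*(-4 - 4/(-5))) = -152*(53 + 1*(-4 - 4*(-⅕))) = -152*(53 + 1*(-4 + ⅘)) = -152*(53 + 1*(-16/5)) = -152*(53 - 16/5) = -152*249/5 = -37848/5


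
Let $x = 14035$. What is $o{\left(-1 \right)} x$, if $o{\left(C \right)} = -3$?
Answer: $-42105$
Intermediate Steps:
$o{\left(-1 \right)} x = \left(-3\right) 14035 = -42105$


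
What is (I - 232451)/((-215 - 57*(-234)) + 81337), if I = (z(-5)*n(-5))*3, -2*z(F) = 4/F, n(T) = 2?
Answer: -1162243/472300 ≈ -2.4608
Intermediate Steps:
z(F) = -2/F
I = 12/5 (I = (-2/(-5)*2)*3 = (-2*(-⅕)*2)*3 = ((⅖)*2)*3 = (⅘)*3 = 12/5 ≈ 2.4000)
(I - 232451)/((-215 - 57*(-234)) + 81337) = (12/5 - 232451)/((-215 - 57*(-234)) + 81337) = -1162243/(5*((-215 + 13338) + 81337)) = -1162243/(5*(13123 + 81337)) = -1162243/5/94460 = -1162243/5*1/94460 = -1162243/472300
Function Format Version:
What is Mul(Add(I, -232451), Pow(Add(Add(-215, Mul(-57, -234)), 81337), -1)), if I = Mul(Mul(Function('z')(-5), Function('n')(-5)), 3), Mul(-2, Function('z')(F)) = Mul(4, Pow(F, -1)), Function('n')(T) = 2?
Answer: Rational(-1162243, 472300) ≈ -2.4608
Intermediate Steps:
Function('z')(F) = Mul(-2, Pow(F, -1)) (Function('z')(F) = Mul(Rational(-1, 2), Mul(4, Pow(F, -1))) = Mul(-2, Pow(F, -1)))
I = Rational(12, 5) (I = Mul(Mul(Mul(-2, Pow(-5, -1)), 2), 3) = Mul(Mul(Mul(-2, Rational(-1, 5)), 2), 3) = Mul(Mul(Rational(2, 5), 2), 3) = Mul(Rational(4, 5), 3) = Rational(12, 5) ≈ 2.4000)
Mul(Add(I, -232451), Pow(Add(Add(-215, Mul(-57, -234)), 81337), -1)) = Mul(Add(Rational(12, 5), -232451), Pow(Add(Add(-215, Mul(-57, -234)), 81337), -1)) = Mul(Rational(-1162243, 5), Pow(Add(Add(-215, 13338), 81337), -1)) = Mul(Rational(-1162243, 5), Pow(Add(13123, 81337), -1)) = Mul(Rational(-1162243, 5), Pow(94460, -1)) = Mul(Rational(-1162243, 5), Rational(1, 94460)) = Rational(-1162243, 472300)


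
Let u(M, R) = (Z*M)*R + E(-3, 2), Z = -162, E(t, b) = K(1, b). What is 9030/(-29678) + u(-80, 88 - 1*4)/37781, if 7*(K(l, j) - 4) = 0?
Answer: 15983807101/560632259 ≈ 28.510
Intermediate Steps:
K(l, j) = 4 (K(l, j) = 4 + (⅐)*0 = 4 + 0 = 4)
E(t, b) = 4
u(M, R) = 4 - 162*M*R (u(M, R) = (-162*M)*R + 4 = -162*M*R + 4 = 4 - 162*M*R)
9030/(-29678) + u(-80, 88 - 1*4)/37781 = 9030/(-29678) + (4 - 162*(-80)*(88 - 1*4))/37781 = 9030*(-1/29678) + (4 - 162*(-80)*(88 - 4))*(1/37781) = -4515/14839 + (4 - 162*(-80)*84)*(1/37781) = -4515/14839 + (4 + 1088640)*(1/37781) = -4515/14839 + 1088644*(1/37781) = -4515/14839 + 1088644/37781 = 15983807101/560632259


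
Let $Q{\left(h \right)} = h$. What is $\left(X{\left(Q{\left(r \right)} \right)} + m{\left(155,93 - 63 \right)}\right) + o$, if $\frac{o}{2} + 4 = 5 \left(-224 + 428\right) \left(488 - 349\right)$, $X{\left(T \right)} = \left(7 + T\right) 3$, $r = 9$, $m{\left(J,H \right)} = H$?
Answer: $283630$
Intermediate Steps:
$X{\left(T \right)} = 21 + 3 T$
$o = 283552$ ($o = -8 + 2 \cdot 5 \left(-224 + 428\right) \left(488 - 349\right) = -8 + 2 \cdot 5 \cdot 204 \cdot 139 = -8 + 2 \cdot 5 \cdot 28356 = -8 + 2 \cdot 141780 = -8 + 283560 = 283552$)
$\left(X{\left(Q{\left(r \right)} \right)} + m{\left(155,93 - 63 \right)}\right) + o = \left(\left(21 + 3 \cdot 9\right) + \left(93 - 63\right)\right) + 283552 = \left(\left(21 + 27\right) + \left(93 - 63\right)\right) + 283552 = \left(48 + 30\right) + 283552 = 78 + 283552 = 283630$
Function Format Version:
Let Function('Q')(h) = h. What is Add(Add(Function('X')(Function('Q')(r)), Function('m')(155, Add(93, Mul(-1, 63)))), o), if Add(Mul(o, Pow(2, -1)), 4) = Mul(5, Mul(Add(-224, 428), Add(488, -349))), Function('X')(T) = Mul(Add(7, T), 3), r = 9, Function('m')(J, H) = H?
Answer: 283630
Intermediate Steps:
Function('X')(T) = Add(21, Mul(3, T))
o = 283552 (o = Add(-8, Mul(2, Mul(5, Mul(Add(-224, 428), Add(488, -349))))) = Add(-8, Mul(2, Mul(5, Mul(204, 139)))) = Add(-8, Mul(2, Mul(5, 28356))) = Add(-8, Mul(2, 141780)) = Add(-8, 283560) = 283552)
Add(Add(Function('X')(Function('Q')(r)), Function('m')(155, Add(93, Mul(-1, 63)))), o) = Add(Add(Add(21, Mul(3, 9)), Add(93, Mul(-1, 63))), 283552) = Add(Add(Add(21, 27), Add(93, -63)), 283552) = Add(Add(48, 30), 283552) = Add(78, 283552) = 283630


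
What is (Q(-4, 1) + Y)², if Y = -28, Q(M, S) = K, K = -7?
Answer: 1225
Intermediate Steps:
Q(M, S) = -7
(Q(-4, 1) + Y)² = (-7 - 28)² = (-35)² = 1225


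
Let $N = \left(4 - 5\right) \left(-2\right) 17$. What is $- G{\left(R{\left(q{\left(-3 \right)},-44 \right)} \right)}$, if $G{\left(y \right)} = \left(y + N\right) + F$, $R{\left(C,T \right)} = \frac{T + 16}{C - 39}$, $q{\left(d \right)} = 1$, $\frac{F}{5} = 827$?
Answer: $- \frac{79225}{19} \approx -4169.7$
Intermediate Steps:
$F = 4135$ ($F = 5 \cdot 827 = 4135$)
$R{\left(C,T \right)} = \frac{16 + T}{-39 + C}$
$N = 34$ ($N = \left(-1\right) \left(-2\right) 17 = 2 \cdot 17 = 34$)
$G{\left(y \right)} = 4169 + y$ ($G{\left(y \right)} = \left(y + 34\right) + 4135 = \left(34 + y\right) + 4135 = 4169 + y$)
$- G{\left(R{\left(q{\left(-3 \right)},-44 \right)} \right)} = - (4169 + \frac{16 - 44}{-39 + 1}) = - (4169 + \frac{1}{-38} \left(-28\right)) = - (4169 - - \frac{14}{19}) = - (4169 + \frac{14}{19}) = \left(-1\right) \frac{79225}{19} = - \frac{79225}{19}$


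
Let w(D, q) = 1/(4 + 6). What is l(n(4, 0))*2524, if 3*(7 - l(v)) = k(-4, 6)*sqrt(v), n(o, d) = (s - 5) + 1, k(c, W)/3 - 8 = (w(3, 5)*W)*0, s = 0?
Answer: 17668 - 40384*I ≈ 17668.0 - 40384.0*I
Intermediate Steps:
w(D, q) = 1/10
k(c, W) = 24 (k(c, W) = 24 + 3*((W/10)*0) = 24 + 3*0 = 24 + 0 = 24)
n(o, d) = -4 (n(o, d) = (0 - 5) + 1 = -5 + 1 = -4)
l(v) = 7 - 8*sqrt(v)
l(n(4, 0))*2524 = (7 - 16*I)*2524 = 17668 - 40384*I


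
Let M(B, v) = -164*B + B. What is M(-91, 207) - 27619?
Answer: -12786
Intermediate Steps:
M(B, v) = -163*B
M(-91, 207) - 27619 = -163*(-91) - 27619 = 14833 - 27619 = -12786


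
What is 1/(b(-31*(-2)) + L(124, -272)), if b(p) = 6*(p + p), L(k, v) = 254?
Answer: 1/998 ≈ 0.0010020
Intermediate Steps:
b(p) = 12*p (b(p) = 6*(2*p) = 12*p)
1/(b(-31*(-2)) + L(124, -272)) = 1/(12*(-31*(-2)) + 254) = 1/(12*62 + 254) = 1/(744 + 254) = 1/998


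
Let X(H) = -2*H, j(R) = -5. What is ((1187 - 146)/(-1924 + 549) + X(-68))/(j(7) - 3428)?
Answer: -185959/4720375 ≈ -0.039395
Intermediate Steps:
((1187 - 146)/(-1924 + 549) + X(-68))/(j(7) - 3428) = ((1187 - 146)/(-1924 + 549) - 2*(-68))/(-5 - 3428) = (1041/(-1375) + 136)/(-3433) = (1041*(-1/1375) + 136)*(-1/3433) = (-1041/1375 + 136)*(-1/3433) = (185959/1375)*(-1/3433) = -185959/4720375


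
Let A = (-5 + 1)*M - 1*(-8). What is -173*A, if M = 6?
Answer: 2768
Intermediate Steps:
A = -16 (A = (-5 + 1)*6 - 1*(-8) = -4*6 + 8 = -24 + 8 = -16)
-173*A = -173*(-16) = 2768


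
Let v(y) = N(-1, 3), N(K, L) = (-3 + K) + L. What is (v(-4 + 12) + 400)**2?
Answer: 159201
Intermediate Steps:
N(K, L) = -3 + K + L
v(y) = -1 (v(y) = -3 - 1 + 3 = -1)
(v(-4 + 12) + 400)**2 = (-1 + 400)**2 = 399**2 = 159201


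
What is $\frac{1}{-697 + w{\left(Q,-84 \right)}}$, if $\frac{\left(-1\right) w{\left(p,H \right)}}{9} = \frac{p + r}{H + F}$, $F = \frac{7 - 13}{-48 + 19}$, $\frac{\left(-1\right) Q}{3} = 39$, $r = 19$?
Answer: $- \frac{135}{95516} \approx -0.0014134$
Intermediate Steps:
$Q = -117$ ($Q = \left(-3\right) 39 = -117$)
$F = \frac{6}{29}$ ($F = - \frac{6}{-29} = \left(-6\right) \left(- \frac{1}{29}\right) = \frac{6}{29} \approx 0.2069$)
$w{\left(p,H \right)} = - \frac{9 \left(19 + p\right)}{\frac{6}{29} + H}$ ($w{\left(p,H \right)} = - 9 \frac{p + 19}{H + \frac{6}{29}} = - 9 \frac{19 + p}{\frac{6}{29} + H} = - \frac{9 \left(19 + p\right)}{\frac{6}{29} + H}$)
$\frac{1}{-697 + w{\left(Q,-84 \right)}} = \frac{1}{-697 + \frac{261 \left(-19 - -117\right)}{6 + 29 \left(-84\right)}} = \frac{1}{-697 + \frac{261 \left(-19 + 117\right)}{6 - 2436}} = \frac{1}{-697 + 261 \frac{1}{-2430} \cdot 98} = \frac{1}{-697 + 261 \left(- \frac{1}{2430}\right) 98} = \frac{1}{-697 - \frac{1421}{135}} = \frac{1}{- \frac{95516}{135}} = - \frac{135}{95516}$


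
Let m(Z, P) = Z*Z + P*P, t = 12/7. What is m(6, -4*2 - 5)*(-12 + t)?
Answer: -14760/7 ≈ -2108.6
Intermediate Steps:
t = 12/7 (t = 12*(⅐) = 12/7 ≈ 1.7143)
m(Z, P) = P² + Z² (m(Z, P) = Z² + P² = P² + Z²)
m(6, -4*2 - 5)*(-12 + t) = ((-4*2 - 5)² + 6²)*(-12 + 12/7) = ((-8 - 5)² + 36)*(-72/7) = ((-13)² + 36)*(-72/7) = (169 + 36)*(-72/7) = 205*(-72/7) = -14760/7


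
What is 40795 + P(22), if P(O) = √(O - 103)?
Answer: 40795 + 9*I ≈ 40795.0 + 9.0*I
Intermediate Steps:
P(O) = √(-103 + O)
40795 + P(22) = 40795 + √(-103 + 22) = 40795 + √(-81) = 40795 + 9*I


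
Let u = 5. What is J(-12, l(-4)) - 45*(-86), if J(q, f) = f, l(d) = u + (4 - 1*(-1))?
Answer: 3880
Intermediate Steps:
l(d) = 10 (l(d) = 5 + (4 - 1*(-1)) = 5 + (4 + 1) = 5 + 5 = 10)
J(-12, l(-4)) - 45*(-86) = 10 - 45*(-86) = 10 + 3870 = 3880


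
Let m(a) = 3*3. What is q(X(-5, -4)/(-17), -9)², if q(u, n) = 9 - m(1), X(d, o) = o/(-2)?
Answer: 0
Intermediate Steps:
m(a) = 9
X(d, o) = -o/2 (X(d, o) = o*(-½) = -o/2)
q(u, n) = 0 (q(u, n) = 9 - 1*9 = 9 - 9 = 0)
q(X(-5, -4)/(-17), -9)² = 0² = 0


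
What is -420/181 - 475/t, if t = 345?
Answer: -46175/12489 ≈ -3.6973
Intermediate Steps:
-420/181 - 475/t = -420/181 - 475/345 = -420*1/181 - 475*1/345 = -420/181 - 95/69 = -46175/12489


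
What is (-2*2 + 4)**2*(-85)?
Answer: 0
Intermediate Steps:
(-2*2 + 4)**2*(-85) = (-4 + 4)**2*(-85) = 0**2*(-85) = 0*(-85) = 0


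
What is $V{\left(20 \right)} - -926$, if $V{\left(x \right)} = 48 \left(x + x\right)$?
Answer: $2846$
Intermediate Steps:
$V{\left(x \right)} = 96 x$ ($V{\left(x \right)} = 48 \cdot 2 x = 96 x$)
$V{\left(20 \right)} - -926 = 96 \cdot 20 - -926 = 1920 + 926 = 2846$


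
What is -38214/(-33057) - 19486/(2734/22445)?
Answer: -803211841073/5020991 ≈ -1.5997e+5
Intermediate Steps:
-38214/(-33057) - 19486/(2734/22445) = -38214*(-1/33057) - 19486/(2734*(1/22445)) = 4246/3673 - 19486/2734/22445 = 4246/3673 - 19486*22445/2734 = 4246/3673 - 218681635/1367 = -803211841073/5020991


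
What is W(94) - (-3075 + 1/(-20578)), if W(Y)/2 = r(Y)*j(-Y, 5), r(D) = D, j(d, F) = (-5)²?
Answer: 159993951/20578 ≈ 7775.0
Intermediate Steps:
j(d, F) = 25
W(Y) = 50*Y (W(Y) = 2*(Y*25) = 2*(25*Y) = 50*Y)
W(94) - (-3075 + 1/(-20578)) = 50*94 - (-3075 + 1/(-20578)) = 4700 - (-3075 - 1/20578) = 4700 - 1*(-63277351/20578) = 4700 + 63277351/20578 = 159993951/20578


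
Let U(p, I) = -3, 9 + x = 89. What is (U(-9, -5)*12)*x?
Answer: -2880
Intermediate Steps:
x = 80 (x = -9 + 89 = 80)
(U(-9, -5)*12)*x = -3*12*80 = -36*80 = -2880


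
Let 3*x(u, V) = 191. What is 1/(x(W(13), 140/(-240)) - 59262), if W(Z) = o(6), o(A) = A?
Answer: -3/177595 ≈ -1.6892e-5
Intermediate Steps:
W(Z) = 6
x(u, V) = 191/3 (x(u, V) = (1/3)*191 = 191/3)
1/(x(W(13), 140/(-240)) - 59262) = 1/(191/3 - 59262) = 1/(-177595/3) = -3/177595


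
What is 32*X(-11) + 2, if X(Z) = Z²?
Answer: 3874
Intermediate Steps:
32*X(-11) + 2 = 32*(-11)² + 2 = 32*121 + 2 = 3872 + 2 = 3874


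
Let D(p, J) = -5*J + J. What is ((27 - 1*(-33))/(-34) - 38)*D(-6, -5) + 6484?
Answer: 96708/17 ≈ 5688.7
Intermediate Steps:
D(p, J) = -4*J
((27 - 1*(-33))/(-34) - 38)*D(-6, -5) + 6484 = ((27 - 1*(-33))/(-34) - 38)*(-4*(-5)) + 6484 = ((27 + 33)*(-1/34) - 38)*20 + 6484 = (60*(-1/34) - 38)*20 + 6484 = (-30/17 - 38)*20 + 6484 = -676/17*20 + 6484 = -13520/17 + 6484 = 96708/17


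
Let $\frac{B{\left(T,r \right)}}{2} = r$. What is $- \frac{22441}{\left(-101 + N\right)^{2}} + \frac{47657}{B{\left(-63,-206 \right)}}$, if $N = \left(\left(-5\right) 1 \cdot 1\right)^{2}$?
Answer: $- \frac{71128131}{594928} \approx -119.56$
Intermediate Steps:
$B{\left(T,r \right)} = 2 r$
$N = 25$ ($N = \left(\left(-5\right) 1\right)^{2} = \left(-5\right)^{2} = 25$)
$- \frac{22441}{\left(-101 + N\right)^{2}} + \frac{47657}{B{\left(-63,-206 \right)}} = - \frac{22441}{\left(-101 + 25\right)^{2}} + \frac{47657}{2 \left(-206\right)} = - \frac{22441}{\left(-76\right)^{2}} + \frac{47657}{-412} = - \frac{22441}{5776} + 47657 \left(- \frac{1}{412}\right) = \left(-22441\right) \frac{1}{5776} - \frac{47657}{412} = - \frac{22441}{5776} - \frac{47657}{412} = - \frac{71128131}{594928}$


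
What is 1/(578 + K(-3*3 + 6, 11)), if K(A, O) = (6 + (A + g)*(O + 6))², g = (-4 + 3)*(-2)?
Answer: 1/699 ≈ 0.0014306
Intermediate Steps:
g = 2 (g = -1*(-2) = 2)
K(A, O) = (6 + (2 + A)*(6 + O))² (K(A, O) = (6 + (A + 2)*(O + 6))² = (6 + (2 + A)*(6 + O))²)
1/(578 + K(-3*3 + 6, 11)) = 1/(578 + (18 + 2*11 + 6*(-3*3 + 6) + (-3*3 + 6)*11)²) = 1/(578 + (18 + 22 + 6*(-9 + 6) + (-9 + 6)*11)²) = 1/(578 + (18 + 22 + 6*(-3) - 3*11)²) = 1/(578 + (18 + 22 - 18 - 33)²) = 1/(578 + (-11)²) = 1/(578 + 121) = 1/699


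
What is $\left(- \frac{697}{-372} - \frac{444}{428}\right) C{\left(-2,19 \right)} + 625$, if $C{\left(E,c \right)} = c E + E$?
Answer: $\frac{5886505}{9951} \approx 591.55$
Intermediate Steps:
$C{\left(E,c \right)} = E + E c$ ($C{\left(E,c \right)} = E c + E = E + E c$)
$\left(- \frac{697}{-372} - \frac{444}{428}\right) C{\left(-2,19 \right)} + 625 = \left(- \frac{697}{-372} - \frac{444}{428}\right) \left(- 2 \left(1 + 19\right)\right) + 625 = \left(\left(-697\right) \left(- \frac{1}{372}\right) - \frac{111}{107}\right) \left(\left(-2\right) 20\right) + 625 = \left(\frac{697}{372} - \frac{111}{107}\right) \left(-40\right) + 625 = \frac{33287}{39804} \left(-40\right) + 625 = - \frac{332870}{9951} + 625 = \frac{5886505}{9951}$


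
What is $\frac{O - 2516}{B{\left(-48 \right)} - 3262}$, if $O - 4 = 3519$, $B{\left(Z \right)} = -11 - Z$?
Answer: $- \frac{1007}{3225} \approx -0.31225$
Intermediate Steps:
$O = 3523$ ($O = 4 + 3519 = 3523$)
$\frac{O - 2516}{B{\left(-48 \right)} - 3262} = \frac{3523 - 2516}{\left(-11 - -48\right) - 3262} = \frac{1007}{\left(-11 + 48\right) - 3262} = \frac{1007}{37 - 3262} = \frac{1007}{-3225} = 1007 \left(- \frac{1}{3225}\right) = - \frac{1007}{3225}$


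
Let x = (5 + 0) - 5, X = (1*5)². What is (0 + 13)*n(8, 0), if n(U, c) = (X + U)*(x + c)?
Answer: 0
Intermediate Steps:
X = 25 (X = 5² = 25)
x = 0 (x = 5 - 5 = 0)
n(U, c) = c*(25 + U) (n(U, c) = (25 + U)*(0 + c) = (25 + U)*c = c*(25 + U))
(0 + 13)*n(8, 0) = (0 + 13)*(0*(25 + 8)) = 13*(0*33) = 13*0 = 0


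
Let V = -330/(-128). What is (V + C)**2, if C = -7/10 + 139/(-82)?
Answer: 5764801/172134400 ≈ 0.033490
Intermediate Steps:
V = 165/64 (V = -330*(-1/128) = 165/64 ≈ 2.5781)
C = -491/205 (C = -7*1/10 + 139*(-1/82) = -7/10 - 139/82 = -491/205 ≈ -2.3951)
(V + C)**2 = (165/64 - 491/205)**2 = (2401/13120)**2 = 5764801/172134400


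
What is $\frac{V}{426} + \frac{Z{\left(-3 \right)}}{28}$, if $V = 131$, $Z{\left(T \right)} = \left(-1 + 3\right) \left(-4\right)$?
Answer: $\frac{65}{2982} \approx 0.021797$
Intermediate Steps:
$Z{\left(T \right)} = -8$ ($Z{\left(T \right)} = 2 \left(-4\right) = -8$)
$\frac{V}{426} + \frac{Z{\left(-3 \right)}}{28} = \frac{131}{426} - \frac{8}{28} = 131 \cdot \frac{1}{426} - \frac{2}{7} = \frac{131}{426} - \frac{2}{7} = \frac{65}{2982}$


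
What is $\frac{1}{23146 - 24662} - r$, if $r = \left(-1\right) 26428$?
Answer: $\frac{40064847}{1516} \approx 26428.0$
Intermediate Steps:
$r = -26428$
$\frac{1}{23146 - 24662} - r = \frac{1}{23146 - 24662} - -26428 = \frac{1}{-1516} + 26428 = - \frac{1}{1516} + 26428 = \frac{40064847}{1516}$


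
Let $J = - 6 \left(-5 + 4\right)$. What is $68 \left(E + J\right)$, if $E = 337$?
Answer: $23324$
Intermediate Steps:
$J = 6$ ($J = \left(-6\right) \left(-1\right) = 6$)
$68 \left(E + J\right) = 68 \left(337 + 6\right) = 68 \cdot 343 = 23324$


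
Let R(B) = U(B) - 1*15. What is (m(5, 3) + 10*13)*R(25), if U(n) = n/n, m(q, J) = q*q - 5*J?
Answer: -1960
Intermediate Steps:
m(q, J) = q² - 5*J
U(n) = 1
R(B) = -14 (R(B) = 1 - 1*15 = 1 - 15 = -14)
(m(5, 3) + 10*13)*R(25) = ((5² - 5*3) + 10*13)*(-14) = ((25 - 15) + 130)*(-14) = (10 + 130)*(-14) = 140*(-14) = -1960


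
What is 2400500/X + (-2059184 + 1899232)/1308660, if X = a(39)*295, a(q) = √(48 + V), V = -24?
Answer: -39988/327165 + 120025*√6/177 ≈ 1660.9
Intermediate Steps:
a(q) = 2*√6 (a(q) = √(48 - 24) = √24 = 2*√6)
X = 590*√6 (X = (2*√6)*295 = 590*√6 ≈ 1445.2)
2400500/X + (-2059184 + 1899232)/1308660 = 2400500/((590*√6)) + (-2059184 + 1899232)/1308660 = 2400500*(√6/3540) - 159952*1/1308660 = 120025*√6/177 - 39988/327165 = -39988/327165 + 120025*√6/177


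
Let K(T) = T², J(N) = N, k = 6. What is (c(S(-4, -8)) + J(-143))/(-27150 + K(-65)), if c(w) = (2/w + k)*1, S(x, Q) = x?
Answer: 11/1834 ≈ 0.0059978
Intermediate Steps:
c(w) = 6 + 2/w (c(w) = (2/w + 6)*1 = (6 + 2/w)*1 = 6 + 2/w)
(c(S(-4, -8)) + J(-143))/(-27150 + K(-65)) = ((6 + 2/(-4)) - 143)/(-27150 + (-65)²) = ((6 + 2*(-¼)) - 143)/(-27150 + 4225) = ((6 - ½) - 143)/(-22925) = (11/2 - 143)*(-1/22925) = -275/2*(-1/22925) = 11/1834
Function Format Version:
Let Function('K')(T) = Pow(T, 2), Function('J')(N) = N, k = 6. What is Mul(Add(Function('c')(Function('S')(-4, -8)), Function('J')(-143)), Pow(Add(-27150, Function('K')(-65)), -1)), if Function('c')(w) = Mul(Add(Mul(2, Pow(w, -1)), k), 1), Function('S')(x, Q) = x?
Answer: Rational(11, 1834) ≈ 0.0059978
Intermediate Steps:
Function('c')(w) = Add(6, Mul(2, Pow(w, -1))) (Function('c')(w) = Mul(Add(Mul(2, Pow(w, -1)), 6), 1) = Mul(Add(6, Mul(2, Pow(w, -1))), 1) = Add(6, Mul(2, Pow(w, -1))))
Mul(Add(Function('c')(Function('S')(-4, -8)), Function('J')(-143)), Pow(Add(-27150, Function('K')(-65)), -1)) = Mul(Add(Add(6, Mul(2, Pow(-4, -1))), -143), Pow(Add(-27150, Pow(-65, 2)), -1)) = Mul(Add(Add(6, Mul(2, Rational(-1, 4))), -143), Pow(Add(-27150, 4225), -1)) = Mul(Add(Add(6, Rational(-1, 2)), -143), Pow(-22925, -1)) = Mul(Add(Rational(11, 2), -143), Rational(-1, 22925)) = Mul(Rational(-275, 2), Rational(-1, 22925)) = Rational(11, 1834)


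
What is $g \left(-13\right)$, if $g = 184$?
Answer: $-2392$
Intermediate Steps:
$g \left(-13\right) = 184 \left(-13\right) = -2392$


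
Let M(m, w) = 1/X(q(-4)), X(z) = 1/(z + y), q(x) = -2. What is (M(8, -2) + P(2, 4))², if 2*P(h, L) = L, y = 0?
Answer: 0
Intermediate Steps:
X(z) = 1/z (X(z) = 1/(z + 0) = 1/z)
P(h, L) = L/2
M(m, w) = -2 (M(m, w) = 1/(1/(-2)) = 1/(-½) = -2)
(M(8, -2) + P(2, 4))² = (-2 + (½)*4)² = (-2 + 2)² = 0² = 0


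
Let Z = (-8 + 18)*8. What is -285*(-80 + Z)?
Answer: 0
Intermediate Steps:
Z = 80 (Z = 10*8 = 80)
-285*(-80 + Z) = -285*(-80 + 80) = -285*0 = 0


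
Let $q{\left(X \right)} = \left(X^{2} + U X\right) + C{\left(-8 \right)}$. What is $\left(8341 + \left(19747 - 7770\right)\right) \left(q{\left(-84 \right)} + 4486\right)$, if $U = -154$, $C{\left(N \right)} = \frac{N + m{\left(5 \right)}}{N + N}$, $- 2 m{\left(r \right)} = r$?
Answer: $\frac{7957717403}{16} \approx 4.9736 \cdot 10^{8}$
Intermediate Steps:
$m{\left(r \right)} = - \frac{r}{2}$
$C{\left(N \right)} = \frac{- \frac{5}{2} + N}{2 N}$ ($C{\left(N \right)} = \frac{N - \frac{5}{2}}{N + N} = \frac{N - \frac{5}{2}}{2 N} = \left(- \frac{5}{2} + N\right) \frac{1}{2 N} = \frac{- \frac{5}{2} + N}{2 N}$)
$q{\left(X \right)} = \frac{21}{32} + X^{2} - 154 X$ ($q{\left(X \right)} = \left(X^{2} - 154 X\right) + \frac{-5 + 2 \left(-8\right)}{4 \left(-8\right)} = \left(X^{2} - 154 X\right) + \frac{1}{4} \left(- \frac{1}{8}\right) \left(-5 - 16\right) = \left(X^{2} - 154 X\right) + \frac{1}{4} \left(- \frac{1}{8}\right) \left(-21\right) = \left(X^{2} - 154 X\right) + \frac{21}{32} = \frac{21}{32} + X^{2} - 154 X$)
$\left(8341 + \left(19747 - 7770\right)\right) \left(q{\left(-84 \right)} + 4486\right) = \left(8341 + \left(19747 - 7770\right)\right) \left(\left(\frac{21}{32} + \left(-84\right)^{2} - -12936\right) + 4486\right) = \left(8341 + \left(19747 - 7770\right)\right) \left(\left(\frac{21}{32} + 7056 + 12936\right) + 4486\right) = \left(8341 + 11977\right) \left(\frac{639765}{32} + 4486\right) = 20318 \cdot \frac{783317}{32} = \frac{7957717403}{16}$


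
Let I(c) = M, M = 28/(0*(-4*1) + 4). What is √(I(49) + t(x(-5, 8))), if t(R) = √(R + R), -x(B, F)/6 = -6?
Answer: √(7 + 6*√2) ≈ 3.9351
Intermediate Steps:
x(B, F) = 36 (x(B, F) = -6*(-6) = 36)
t(R) = √2*√R (t(R) = √(2*R) = √2*√R)
M = 7 (M = 28/(0*(-4) + 4) = 28/(0 + 4) = 28/4 = 28*(¼) = 7)
I(c) = 7
√(I(49) + t(x(-5, 8))) = √(7 + √2*√36) = √(7 + √2*6) = √(7 + 6*√2)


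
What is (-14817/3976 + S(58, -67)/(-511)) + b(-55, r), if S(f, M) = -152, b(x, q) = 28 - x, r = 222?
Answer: 23095279/290248 ≈ 79.571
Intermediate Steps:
(-14817/3976 + S(58, -67)/(-511)) + b(-55, r) = (-14817/3976 - 152/(-511)) + (28 - 1*(-55)) = (-14817*1/3976 - 152*(-1/511)) + (28 + 55) = (-14817/3976 + 152/511) + 83 = -995305/290248 + 83 = 23095279/290248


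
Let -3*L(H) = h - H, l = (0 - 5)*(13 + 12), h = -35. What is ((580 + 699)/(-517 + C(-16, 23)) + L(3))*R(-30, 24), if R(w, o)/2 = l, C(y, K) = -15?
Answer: -2047375/798 ≈ -2565.6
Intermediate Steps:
l = -125 (l = -5*25 = -125)
L(H) = 35/3 + H/3 (L(H) = -(-35 - H)/3 = 35/3 + H/3)
R(w, o) = -250 (R(w, o) = 2*(-125) = -250)
((580 + 699)/(-517 + C(-16, 23)) + L(3))*R(-30, 24) = ((580 + 699)/(-517 - 15) + (35/3 + (1/3)*3))*(-250) = (1279/(-532) + (35/3 + 1))*(-250) = (1279*(-1/532) + 38/3)*(-250) = (-1279/532 + 38/3)*(-250) = (16379/1596)*(-250) = -2047375/798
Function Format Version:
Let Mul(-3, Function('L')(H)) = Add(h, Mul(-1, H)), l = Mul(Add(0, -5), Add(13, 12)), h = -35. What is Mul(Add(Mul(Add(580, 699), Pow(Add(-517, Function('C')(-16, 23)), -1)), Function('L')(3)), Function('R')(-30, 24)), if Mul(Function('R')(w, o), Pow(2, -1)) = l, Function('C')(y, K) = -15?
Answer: Rational(-2047375, 798) ≈ -2565.6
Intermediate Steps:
l = -125 (l = Mul(-5, 25) = -125)
Function('L')(H) = Add(Rational(35, 3), Mul(Rational(1, 3), H)) (Function('L')(H) = Mul(Rational(-1, 3), Add(-35, Mul(-1, H))) = Add(Rational(35, 3), Mul(Rational(1, 3), H)))
Function('R')(w, o) = -250 (Function('R')(w, o) = Mul(2, -125) = -250)
Mul(Add(Mul(Add(580, 699), Pow(Add(-517, Function('C')(-16, 23)), -1)), Function('L')(3)), Function('R')(-30, 24)) = Mul(Add(Mul(Add(580, 699), Pow(Add(-517, -15), -1)), Add(Rational(35, 3), Mul(Rational(1, 3), 3))), -250) = Mul(Add(Mul(1279, Pow(-532, -1)), Add(Rational(35, 3), 1)), -250) = Mul(Add(Mul(1279, Rational(-1, 532)), Rational(38, 3)), -250) = Mul(Add(Rational(-1279, 532), Rational(38, 3)), -250) = Mul(Rational(16379, 1596), -250) = Rational(-2047375, 798)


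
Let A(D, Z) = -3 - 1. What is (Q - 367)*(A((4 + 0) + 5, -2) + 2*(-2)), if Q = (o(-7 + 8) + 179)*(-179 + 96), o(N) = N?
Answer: 122456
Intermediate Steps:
A(D, Z) = -4
Q = -14940 (Q = ((-7 + 8) + 179)*(-179 + 96) = (1 + 179)*(-83) = 180*(-83) = -14940)
(Q - 367)*(A((4 + 0) + 5, -2) + 2*(-2)) = (-14940 - 367)*(-4 + 2*(-2)) = -15307*(-4 - 4) = -15307*(-8) = 122456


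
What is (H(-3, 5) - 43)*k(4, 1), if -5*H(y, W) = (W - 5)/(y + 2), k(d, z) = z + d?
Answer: -215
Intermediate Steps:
k(d, z) = d + z
H(y, W) = -(-5 + W)/(5*(2 + y)) (H(y, W) = -(W - 5)/(5*(y + 2)) = -(-5 + W)/(5*(2 + y)))
(H(-3, 5) - 43)*k(4, 1) = ((5 - 1*5)/(5*(2 - 3)) - 43)*(4 + 1) = ((⅕)*(5 - 5)/(-1) - 43)*5 = ((⅕)*(-1)*0 - 43)*5 = (0 - 43)*5 = -43*5 = -215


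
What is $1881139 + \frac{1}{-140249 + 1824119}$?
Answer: $\frac{3167593527931}{1683870} \approx 1.8811 \cdot 10^{6}$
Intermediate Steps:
$1881139 + \frac{1}{-140249 + 1824119} = 1881139 + \frac{1}{1683870} = \frac{3167593527931}{1683870}$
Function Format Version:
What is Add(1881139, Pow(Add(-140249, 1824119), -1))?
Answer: Rational(3167593527931, 1683870) ≈ 1.8811e+6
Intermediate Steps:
Add(1881139, Pow(Add(-140249, 1824119), -1)) = Add(1881139, Pow(1683870, -1)) = Add(1881139, Rational(1, 1683870)) = Rational(3167593527931, 1683870)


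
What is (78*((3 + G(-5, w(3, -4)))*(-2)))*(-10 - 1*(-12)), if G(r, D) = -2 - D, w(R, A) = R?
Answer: 624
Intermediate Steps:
(78*((3 + G(-5, w(3, -4)))*(-2)))*(-10 - 1*(-12)) = (78*((3 + (-2 - 1*3))*(-2)))*(-10 - 1*(-12)) = (78*((3 + (-2 - 3))*(-2)))*(-10 + 12) = (78*((3 - 5)*(-2)))*2 = (78*(-2*(-2)))*2 = (78*4)*2 = 312*2 = 624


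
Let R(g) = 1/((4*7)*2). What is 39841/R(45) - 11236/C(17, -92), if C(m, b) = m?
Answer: 37917396/17 ≈ 2.2304e+6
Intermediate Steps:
R(g) = 1/56 (R(g) = 1/(28*2) = 1/56)
39841/R(45) - 11236/C(17, -92) = 39841/(1/56) - 11236/17 = 39841*56 - 11236*1/17 = 2231096 - 11236/17 = 37917396/17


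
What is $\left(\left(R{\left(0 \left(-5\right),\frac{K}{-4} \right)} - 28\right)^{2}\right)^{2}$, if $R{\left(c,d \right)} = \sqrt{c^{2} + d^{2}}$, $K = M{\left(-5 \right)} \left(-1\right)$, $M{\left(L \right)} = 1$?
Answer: $\frac{151807041}{256} \approx 5.93 \cdot 10^{5}$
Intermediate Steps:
$K = -1$ ($K = 1 \left(-1\right) = -1$)
$\left(\left(R{\left(0 \left(-5\right),\frac{K}{-4} \right)} - 28\right)^{2}\right)^{2} = \left(\left(\sqrt{\left(0 \left(-5\right)\right)^{2} + \left(- \frac{1}{-4}\right)^{2}} - 28\right)^{2}\right)^{2} = \left(\left(\sqrt{0^{2} + \left(\left(-1\right) \left(- \frac{1}{4}\right)\right)^{2}} - 28\right)^{2}\right)^{2} = \left(\left(\sqrt{0 + \left(\frac{1}{4}\right)^{2}} - 28\right)^{2}\right)^{2} = \left(\left(\sqrt{0 + \frac{1}{16}} - 28\right)^{2}\right)^{2} = \left(\left(\sqrt{\frac{1}{16}} - 28\right)^{2}\right)^{2} = \left(\left(\frac{1}{4} - 28\right)^{2}\right)^{2} = \left(\left(- \frac{111}{4}\right)^{2}\right)^{2} = \left(\frac{12321}{16}\right)^{2} = \frac{151807041}{256}$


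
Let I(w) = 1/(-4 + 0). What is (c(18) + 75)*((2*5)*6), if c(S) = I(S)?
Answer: 4485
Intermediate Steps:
I(w) = -¼ (I(w) = 1/(-4) = -¼)
c(S) = -¼
(c(18) + 75)*((2*5)*6) = (-¼ + 75)*((2*5)*6) = 299*(10*6)/4 = (299/4)*60 = 4485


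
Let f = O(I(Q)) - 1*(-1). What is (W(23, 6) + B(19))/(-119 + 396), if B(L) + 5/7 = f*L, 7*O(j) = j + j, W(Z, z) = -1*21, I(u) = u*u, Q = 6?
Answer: 1349/1939 ≈ 0.69572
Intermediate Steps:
I(u) = u²
W(Z, z) = -21
O(j) = 2*j/7 (O(j) = (j + j)/7 = (2*j)/7 = 2*j/7)
f = 79/7 (f = (2/7)*6² - 1*(-1) = (2/7)*36 + 1 = 72/7 + 1 = 79/7 ≈ 11.286)
B(L) = -5/7 + 79*L/7
(W(23, 6) + B(19))/(-119 + 396) = (-21 + (-5/7 + (79/7)*19))/(-119 + 396) = (-21 + (-5/7 + 1501/7))/277 = (-21 + 1496/7)*(1/277) = (1349/7)*(1/277) = 1349/1939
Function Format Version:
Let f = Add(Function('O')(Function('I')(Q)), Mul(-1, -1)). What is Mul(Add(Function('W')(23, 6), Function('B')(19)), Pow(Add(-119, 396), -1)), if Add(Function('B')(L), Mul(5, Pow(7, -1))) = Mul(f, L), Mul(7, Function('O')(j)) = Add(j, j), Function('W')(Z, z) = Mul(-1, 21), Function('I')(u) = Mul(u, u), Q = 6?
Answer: Rational(1349, 1939) ≈ 0.69572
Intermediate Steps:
Function('I')(u) = Pow(u, 2)
Function('W')(Z, z) = -21
Function('O')(j) = Mul(Rational(2, 7), j) (Function('O')(j) = Mul(Rational(1, 7), Add(j, j)) = Mul(Rational(1, 7), Mul(2, j)) = Mul(Rational(2, 7), j))
f = Rational(79, 7) (f = Add(Mul(Rational(2, 7), Pow(6, 2)), Mul(-1, -1)) = Add(Mul(Rational(2, 7), 36), 1) = Add(Rational(72, 7), 1) = Rational(79, 7) ≈ 11.286)
Function('B')(L) = Add(Rational(-5, 7), Mul(Rational(79, 7), L))
Mul(Add(Function('W')(23, 6), Function('B')(19)), Pow(Add(-119, 396), -1)) = Mul(Add(-21, Add(Rational(-5, 7), Mul(Rational(79, 7), 19))), Pow(Add(-119, 396), -1)) = Mul(Add(-21, Add(Rational(-5, 7), Rational(1501, 7))), Pow(277, -1)) = Mul(Add(-21, Rational(1496, 7)), Rational(1, 277)) = Mul(Rational(1349, 7), Rational(1, 277)) = Rational(1349, 1939)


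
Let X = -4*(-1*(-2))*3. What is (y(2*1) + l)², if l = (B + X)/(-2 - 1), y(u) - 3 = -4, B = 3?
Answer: 36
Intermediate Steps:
X = -24 (X = -8*3 = -4*6 = -24)
y(u) = -1 (y(u) = 3 - 4 = -1)
l = 7 (l = (3 - 24)/(-2 - 1) = -21/(-3) = -21*(-⅓) = 7)
(y(2*1) + l)² = (-1 + 7)² = 6² = 36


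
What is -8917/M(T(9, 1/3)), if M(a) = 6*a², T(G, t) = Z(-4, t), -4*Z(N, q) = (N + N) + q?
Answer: -214008/529 ≈ -404.55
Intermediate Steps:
Z(N, q) = -N/2 - q/4 (Z(N, q) = -((N + N) + q)/4 = -(2*N + q)/4 = -(q + 2*N)/4 = -N/2 - q/4)
T(G, t) = 2 - t/4 (T(G, t) = -½*(-4) - t/4 = 2 - t/4)
-8917/M(T(9, 1/3)) = -8917*1/(6*(2 - ¼/3)²) = -8917*1/(6*(2 - ¼*⅓)²) = -8917*1/(6*(2 - 1/12)²) = -8917/(6*(23/12)²) = -8917/(6*(529/144)) = -8917/529/24 = -8917*24/529 = -214008/529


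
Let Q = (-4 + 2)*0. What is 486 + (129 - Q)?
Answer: 615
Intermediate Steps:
Q = 0 (Q = -2*0 = 0)
486 + (129 - Q) = 486 + (129 - 1*0) = 486 + (129 + 0) = 486 + 129 = 615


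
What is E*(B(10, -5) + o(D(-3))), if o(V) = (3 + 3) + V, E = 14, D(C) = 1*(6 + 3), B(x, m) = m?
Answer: 140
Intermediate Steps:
D(C) = 9 (D(C) = 1*9 = 9)
o(V) = 6 + V
E*(B(10, -5) + o(D(-3))) = 14*(-5 + (6 + 9)) = 14*(-5 + 15) = 14*10 = 140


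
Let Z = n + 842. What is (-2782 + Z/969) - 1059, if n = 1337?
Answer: -3719750/969 ≈ -3838.8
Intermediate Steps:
Z = 2179 (Z = 1337 + 842 = 2179)
(-2782 + Z/969) - 1059 = (-2782 + 2179/969) - 1059 = -2693579/969 - 1059 = -3719750/969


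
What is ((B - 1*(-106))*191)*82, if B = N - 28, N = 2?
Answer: 1252960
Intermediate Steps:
B = -26 (B = 2 - 28 = -26)
((B - 1*(-106))*191)*82 = ((-26 - 1*(-106))*191)*82 = ((-26 + 106)*191)*82 = (80*191)*82 = 15280*82 = 1252960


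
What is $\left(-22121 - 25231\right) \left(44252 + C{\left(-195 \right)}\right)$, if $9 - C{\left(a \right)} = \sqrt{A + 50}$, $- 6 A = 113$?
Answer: $-2095846872 + 7892 \sqrt{1122} \approx -2.0956 \cdot 10^{9}$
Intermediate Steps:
$A = - \frac{113}{6}$ ($A = \left(- \frac{1}{6}\right) 113 = - \frac{113}{6} \approx -18.833$)
$C{\left(a \right)} = 9 - \frac{\sqrt{1122}}{6}$ ($C{\left(a \right)} = 9 - \sqrt{- \frac{113}{6} + 50} = 9 - \sqrt{\frac{187}{6}} = 9 - \frac{\sqrt{1122}}{6}$)
$\left(-22121 - 25231\right) \left(44252 + C{\left(-195 \right)}\right) = \left(-22121 - 25231\right) \left(44252 + \left(9 - \frac{\sqrt{1122}}{6}\right)\right) = - 47352 \left(44261 - \frac{\sqrt{1122}}{6}\right) = -2095846872 + 7892 \sqrt{1122}$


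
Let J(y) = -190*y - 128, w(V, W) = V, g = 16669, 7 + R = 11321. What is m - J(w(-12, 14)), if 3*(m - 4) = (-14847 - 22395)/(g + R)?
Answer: -60119898/27983 ≈ -2148.4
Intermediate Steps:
R = 11314 (R = -7 + 11321 = 11314)
m = 99518/27983 (m = 4 + ((-14847 - 22395)/(16669 + 11314))/3 = 4 + (-37242/27983)/3 = 4 + (-37242*1/27983)/3 = 4 + (⅓)*(-37242/27983) = 4 - 12414/27983 = 99518/27983 ≈ 3.5564)
J(y) = -128 - 190*y
m - J(w(-12, 14)) = 99518/27983 - (-128 - 190*(-12)) = 99518/27983 - (-128 + 2280) = 99518/27983 - 1*2152 = 99518/27983 - 2152 = -60119898/27983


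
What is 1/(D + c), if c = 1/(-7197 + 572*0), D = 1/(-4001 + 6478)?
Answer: 17826969/4720 ≈ 3776.9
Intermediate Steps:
D = 1/2477 ≈ 0.00040371
c = -1/7197 (c = 1/(-7197 + 0) = 1/(-7197) = -1/7197 ≈ -0.00013895)
1/(D + c) = 1/(1/2477 - 1/7197) = 1/(4720/17826969) = 17826969/4720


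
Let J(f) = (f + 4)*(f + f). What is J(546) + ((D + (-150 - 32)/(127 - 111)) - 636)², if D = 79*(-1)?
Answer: 72206121/64 ≈ 1.1282e+6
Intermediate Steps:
J(f) = 2*f*(4 + f) (J(f) = (4 + f)*(2*f) = 2*f*(4 + f))
D = -79
J(546) + ((D + (-150 - 32)/(127 - 111)) - 636)² = 2*546*(4 + 546) + ((-79 + (-150 - 32)/(127 - 111)) - 636)² = 2*546*550 + ((-79 - 182/16) - 636)² = 600600 + ((-79 - 182*1/16) - 636)² = 600600 + ((-79 - 91/8) - 636)² = 600600 + (-723/8 - 636)² = 600600 + (-5811/8)² = 600600 + 33767721/64 = 72206121/64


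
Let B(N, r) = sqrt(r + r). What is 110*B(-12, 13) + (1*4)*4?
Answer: 16 + 110*sqrt(26) ≈ 576.89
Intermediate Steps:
B(N, r) = sqrt(2)*sqrt(r) (B(N, r) = sqrt(2*r) = sqrt(2)*sqrt(r))
110*B(-12, 13) + (1*4)*4 = 110*(sqrt(2)*sqrt(13)) + (1*4)*4 = 110*sqrt(26) + 4*4 = 110*sqrt(26) + 16 = 16 + 110*sqrt(26)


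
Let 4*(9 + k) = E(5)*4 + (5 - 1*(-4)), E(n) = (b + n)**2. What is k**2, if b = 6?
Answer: 208849/16 ≈ 13053.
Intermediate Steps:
E(n) = (6 + n)**2
k = 457/4 (k = -9 + ((6 + 5)**2*4 + (5 - 1*(-4)))/4 = -9 + (11**2*4 + (5 + 4))/4 = -9 + (121*4 + 9)/4 = -9 + (484 + 9)/4 = -9 + (1/4)*493 = -9 + 493/4 = 457/4 ≈ 114.25)
k**2 = (457/4)**2 = 208849/16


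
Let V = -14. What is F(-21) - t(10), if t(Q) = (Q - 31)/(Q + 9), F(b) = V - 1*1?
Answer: -264/19 ≈ -13.895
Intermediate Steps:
F(b) = -15 (F(b) = -14 - 1*1 = -14 - 1 = -15)
t(Q) = (-31 + Q)/(9 + Q)
F(-21) - t(10) = -15 - (-31 + 10)/(9 + 10) = -15 - (-21)/19 = -15 - 1*(-21/19) = -15 + 21/19 = -264/19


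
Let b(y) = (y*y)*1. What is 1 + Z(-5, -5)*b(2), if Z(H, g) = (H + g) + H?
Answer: -59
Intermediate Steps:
Z(H, g) = g + 2*H
b(y) = y² (b(y) = y²*1 = y²)
1 + Z(-5, -5)*b(2) = 1 + (-5 + 2*(-5))*2² = 1 + (-5 - 10)*4 = 1 - 15*4 = 1 - 60 = -59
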